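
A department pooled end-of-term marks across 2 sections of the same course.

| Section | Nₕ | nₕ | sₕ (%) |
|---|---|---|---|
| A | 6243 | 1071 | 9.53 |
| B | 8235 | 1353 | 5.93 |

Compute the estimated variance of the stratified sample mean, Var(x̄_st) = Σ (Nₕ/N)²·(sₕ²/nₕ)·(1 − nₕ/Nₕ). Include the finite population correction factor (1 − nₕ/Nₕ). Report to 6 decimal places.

0.020090

N = 14478; Wₕ = Nₕ/N.
section A: (6243/14478)²·9.53²/1071·(1 − 1071/6243) = 0.013062642
section B: (8235/14478)²·5.93²/1353·(1 − 1353/8235) = 0.007027045
Sum = 0.020089687 → 0.020090.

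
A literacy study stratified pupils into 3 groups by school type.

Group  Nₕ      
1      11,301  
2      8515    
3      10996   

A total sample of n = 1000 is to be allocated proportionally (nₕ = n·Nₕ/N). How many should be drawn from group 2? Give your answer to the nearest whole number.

276

N = 11301 + 8515 + 10996 = 30812.
n_2 = 1000·8515/30812 = 276.353... → 276.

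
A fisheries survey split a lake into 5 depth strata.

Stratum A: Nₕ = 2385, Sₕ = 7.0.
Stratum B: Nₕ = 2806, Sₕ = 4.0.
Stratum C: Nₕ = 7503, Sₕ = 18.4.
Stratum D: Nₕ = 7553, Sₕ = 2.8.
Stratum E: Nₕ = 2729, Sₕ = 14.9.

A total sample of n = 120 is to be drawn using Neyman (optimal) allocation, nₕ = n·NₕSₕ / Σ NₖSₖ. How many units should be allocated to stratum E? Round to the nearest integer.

21

A: NₕSₕ = 2385·7.0 = 16695
B: NₕSₕ = 2806·4.0 = 11224
C: NₕSₕ = 7503·18.4 = 138055.2
D: NₕSₕ = 7553·2.8 = 21148.4
E: NₕSₕ = 2729·14.9 = 40662.1
Σ NₕSₕ = 227784.7.
n_E = 120·40662.1/227784.7 = 21.421... → 21.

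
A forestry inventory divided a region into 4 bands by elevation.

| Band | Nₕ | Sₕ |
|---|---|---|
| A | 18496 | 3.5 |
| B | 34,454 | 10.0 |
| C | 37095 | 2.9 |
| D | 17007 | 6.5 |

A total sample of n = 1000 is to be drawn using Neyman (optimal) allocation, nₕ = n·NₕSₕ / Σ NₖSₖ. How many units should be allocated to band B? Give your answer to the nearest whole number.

Σ NₕSₕ = 18496·3.5 + 34454·10.0 + 37095·2.9 + 17007·6.5 = 627397.
Share for B: 344540/627397 = 0.54916.
n_B = 1000 × 0.54916 = 549.158... → 549.

549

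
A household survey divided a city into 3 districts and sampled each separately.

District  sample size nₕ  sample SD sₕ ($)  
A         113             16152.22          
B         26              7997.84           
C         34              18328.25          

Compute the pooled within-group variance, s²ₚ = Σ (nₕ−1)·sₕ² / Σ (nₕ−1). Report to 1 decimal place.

246498849.6

Degrees of freedom: 112 + 25 + 33 = 170.
Σ(nₕ−1)sₕ² = 112·260894210.9284 + 25·63965444.6656 + 33·335924748.0625 = 41904804426.6833.
s²ₚ = 41904804426.6833 / 170 = 246498849.569... → 246498849.6.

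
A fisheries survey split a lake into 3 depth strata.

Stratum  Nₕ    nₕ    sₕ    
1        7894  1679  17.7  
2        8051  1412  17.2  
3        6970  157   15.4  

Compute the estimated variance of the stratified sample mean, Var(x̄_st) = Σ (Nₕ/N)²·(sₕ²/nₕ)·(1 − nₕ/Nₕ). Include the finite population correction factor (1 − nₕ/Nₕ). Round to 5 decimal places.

N = 22915. Term for each stratum: Wₕ²sₕ²/nₕ·(1−nₕ/Nₕ).
Var(x̄_st) = 0.01743389 + 0.02132726 + 0.13660709 = 0.17536824 → 0.17537.

0.17537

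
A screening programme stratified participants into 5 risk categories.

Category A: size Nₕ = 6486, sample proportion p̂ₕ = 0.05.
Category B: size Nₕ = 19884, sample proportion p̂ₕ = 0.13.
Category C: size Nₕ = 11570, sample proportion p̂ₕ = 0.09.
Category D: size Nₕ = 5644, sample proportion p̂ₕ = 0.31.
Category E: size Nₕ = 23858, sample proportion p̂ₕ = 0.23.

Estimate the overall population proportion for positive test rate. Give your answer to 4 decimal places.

0.1659

Wₕ = Nₕ/N with N = 67442: 0.0962, 0.2948, 0.1716, 0.0837, 0.3538.
p̂_st = 0.0962·0.05 + 0.2948·0.13 + 0.1716·0.09 + 0.0837·0.31 + 0.3538·0.23 ≈ 0.165883... → 0.1659.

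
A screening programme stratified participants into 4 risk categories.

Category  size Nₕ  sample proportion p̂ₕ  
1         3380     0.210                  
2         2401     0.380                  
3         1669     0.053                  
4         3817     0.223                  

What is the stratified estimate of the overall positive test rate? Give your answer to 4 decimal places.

Wₕ = Nₕ/N with N = 11267: 0.3000, 0.2131, 0.1481, 0.3388.
p̂_st = 0.3000·0.210 + 0.2131·0.380 + 0.1481·0.053 + 0.3388·0.223 ≈ 0.227374... → 0.2274.

0.2274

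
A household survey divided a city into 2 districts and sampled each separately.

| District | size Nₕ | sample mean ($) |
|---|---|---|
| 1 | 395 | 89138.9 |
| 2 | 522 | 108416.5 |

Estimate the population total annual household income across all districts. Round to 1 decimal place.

Estimate total by summing Nₕ·x̄ₕ over strata.
395·89138.9 + 522·108416.5 = 35209865.5 + 56593413 = 91803278.5.

91803278.5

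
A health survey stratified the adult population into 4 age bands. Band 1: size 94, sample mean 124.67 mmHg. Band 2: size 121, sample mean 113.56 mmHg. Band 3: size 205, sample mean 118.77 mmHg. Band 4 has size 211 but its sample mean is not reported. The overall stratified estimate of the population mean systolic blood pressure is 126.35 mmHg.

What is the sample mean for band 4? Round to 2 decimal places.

Σ Nₕx̄ₕ = N·μ, so 211·x̄_4 = 631·126.35 − (94·124.67 + 121·113.56 + 205·118.77).
= 79726.85 − 49807.59 = 29919.26.
x̄_4 = 29919.26 / 211 = 141.7974... → 141.80.

141.80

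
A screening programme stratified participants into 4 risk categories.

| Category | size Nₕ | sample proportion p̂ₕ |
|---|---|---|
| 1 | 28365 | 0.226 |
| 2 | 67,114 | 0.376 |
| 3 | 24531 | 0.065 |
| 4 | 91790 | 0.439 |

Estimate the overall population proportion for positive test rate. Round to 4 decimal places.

0.3472

Wₕ = Nₕ/N with N = 211800: 0.1339, 0.3169, 0.1158, 0.4334.
p̂_st = 0.1339·0.226 + 0.3169·0.376 + 0.1158·0.065 + 0.4334·0.439 ≈ 0.347194... → 0.3472.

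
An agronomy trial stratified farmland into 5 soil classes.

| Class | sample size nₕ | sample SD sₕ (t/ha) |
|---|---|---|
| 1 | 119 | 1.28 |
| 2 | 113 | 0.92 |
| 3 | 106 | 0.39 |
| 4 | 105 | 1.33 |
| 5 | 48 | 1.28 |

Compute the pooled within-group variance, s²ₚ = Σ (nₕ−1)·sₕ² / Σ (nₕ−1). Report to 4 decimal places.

Degrees of freedom: 118 + 112 + 105 + 104 + 47 = 486.
Σ(nₕ−1)sₕ² = 118·1.6384 + 112·0.8464 + 105·0.1521 + 104·1.7689 + 47·1.6384 = 565.0689.
s²ₚ = 565.0689 / 486 = 1.162693... → 1.1627.

1.1627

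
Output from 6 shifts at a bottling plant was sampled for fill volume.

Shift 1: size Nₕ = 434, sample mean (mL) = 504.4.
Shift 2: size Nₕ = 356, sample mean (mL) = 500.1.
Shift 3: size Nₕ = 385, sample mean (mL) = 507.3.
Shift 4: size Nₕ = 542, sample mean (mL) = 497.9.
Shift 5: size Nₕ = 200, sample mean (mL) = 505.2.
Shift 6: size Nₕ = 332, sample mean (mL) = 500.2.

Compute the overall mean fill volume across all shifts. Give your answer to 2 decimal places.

x̄_st = (Σ Nₕx̄ₕ) / (Σ Nₕ) = (434·504.4 + 356·500.1 + 385·507.3 + 542·497.9 + 200·505.2 + 332·500.2) / 2249
= 1129223.9 / 2249 = 502.1004... → 502.10.

502.10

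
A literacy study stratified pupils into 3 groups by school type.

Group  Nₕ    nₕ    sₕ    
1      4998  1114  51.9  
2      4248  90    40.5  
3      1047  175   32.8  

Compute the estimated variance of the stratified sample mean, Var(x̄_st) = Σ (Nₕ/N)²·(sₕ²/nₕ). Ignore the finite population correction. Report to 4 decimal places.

3.7379

N = 10293. Term for each stratum: Wₕ²sₕ²/nₕ.
Var(x̄_st) = 0.5701092 + 3.1042208 + 0.0636091 = 3.7379391 → 3.7379.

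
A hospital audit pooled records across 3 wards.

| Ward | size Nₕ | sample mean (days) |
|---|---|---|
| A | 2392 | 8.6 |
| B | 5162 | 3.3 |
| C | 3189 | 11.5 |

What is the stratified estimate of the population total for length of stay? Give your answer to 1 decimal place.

74279.3

A: 2392·8.6 = 20571.2
B: 5162·3.3 = 17034.6
C: 3189·11.5 = 36673.5
τ̂ = Σ Nₕx̄ₕ = 74279.3.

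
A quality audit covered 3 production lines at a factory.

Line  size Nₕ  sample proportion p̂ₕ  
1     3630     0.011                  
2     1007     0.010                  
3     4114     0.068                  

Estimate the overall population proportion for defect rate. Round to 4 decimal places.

0.0377

Wₕ = Nₕ/N with N = 8751: 0.4148, 0.1151, 0.4701.
p̂_st = 0.4148·0.011 + 0.1151·0.010 + 0.4701·0.068 ≈ 0.037682... → 0.0377.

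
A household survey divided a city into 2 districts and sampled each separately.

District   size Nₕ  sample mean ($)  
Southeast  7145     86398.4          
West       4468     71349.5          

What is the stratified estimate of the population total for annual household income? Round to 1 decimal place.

936106134.0

Southeast: 7145·86398.4 = 617316568
West: 4468·71349.5 = 318789566
τ̂ = Σ Nₕx̄ₕ = 936106134.0.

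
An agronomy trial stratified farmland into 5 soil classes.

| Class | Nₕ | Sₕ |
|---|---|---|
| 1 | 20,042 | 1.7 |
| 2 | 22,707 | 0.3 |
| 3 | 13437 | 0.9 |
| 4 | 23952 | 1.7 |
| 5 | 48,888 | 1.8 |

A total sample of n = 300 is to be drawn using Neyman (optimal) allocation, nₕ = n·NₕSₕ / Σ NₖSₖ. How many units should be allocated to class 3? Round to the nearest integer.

20

Σ NₕSₕ = 20042·1.7 + 22707·0.3 + 13437·0.9 + 23952·1.7 + 48888·1.8 = 181693.6.
Share for 3: 12093.3/181693.6 = 0.06656.
n_3 = 300 × 0.06656 = 19.968... → 20.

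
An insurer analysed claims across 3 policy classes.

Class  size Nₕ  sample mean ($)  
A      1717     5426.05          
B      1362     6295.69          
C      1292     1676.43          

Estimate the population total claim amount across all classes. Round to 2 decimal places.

20057205.19

A: 1717·5426.05 = 9316527.85
B: 1362·6295.69 = 8574729.78
C: 1292·1676.43 = 2165947.56
τ̂ = Σ Nₕx̄ₕ = 20057205.19.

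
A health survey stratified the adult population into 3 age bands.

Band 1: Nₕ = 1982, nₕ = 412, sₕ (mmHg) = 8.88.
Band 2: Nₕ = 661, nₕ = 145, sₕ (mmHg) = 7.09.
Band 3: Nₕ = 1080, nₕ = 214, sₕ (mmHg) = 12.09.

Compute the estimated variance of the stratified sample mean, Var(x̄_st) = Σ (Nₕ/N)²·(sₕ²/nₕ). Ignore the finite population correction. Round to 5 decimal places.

0.12265

N = 3723; Wₕ = Nₕ/N.
band 1: (1982/3723)²·8.88²/412 = 0.05424378
band 2: (661/3723)²·7.09²/145 = 0.01092802
band 3: (1080/3723)²·12.09²/214 = 0.05747782
Sum = 0.12264961 → 0.12265.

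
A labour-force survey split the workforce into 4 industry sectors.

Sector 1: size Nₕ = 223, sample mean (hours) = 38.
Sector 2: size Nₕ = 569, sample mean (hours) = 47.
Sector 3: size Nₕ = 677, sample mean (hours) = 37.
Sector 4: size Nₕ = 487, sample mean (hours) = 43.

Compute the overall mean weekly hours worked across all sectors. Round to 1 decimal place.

41.5

N = 1956; weights Wₕ = Nₕ/N = (0.1140, 0.2909, 0.3461, 0.2490).
x̄_st = Σ Wₕ·x̄ₕ = 0.1140·38 + 0.2909·47 + 0.3461·37 + 0.2490·43 ≈ 41.517...
→ 41.5.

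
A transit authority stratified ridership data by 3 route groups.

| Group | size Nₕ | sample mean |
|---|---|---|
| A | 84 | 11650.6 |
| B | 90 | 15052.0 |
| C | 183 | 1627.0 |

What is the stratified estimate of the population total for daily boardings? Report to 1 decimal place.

2631071.4

Population total = Σ Nₕ·x̄ₕ (each stratum's size times its mean).
84·11650.6 + 90·15052.0 + 183·1627.0 = 978650.4 + 1354680 + 297741 = 2631071.4.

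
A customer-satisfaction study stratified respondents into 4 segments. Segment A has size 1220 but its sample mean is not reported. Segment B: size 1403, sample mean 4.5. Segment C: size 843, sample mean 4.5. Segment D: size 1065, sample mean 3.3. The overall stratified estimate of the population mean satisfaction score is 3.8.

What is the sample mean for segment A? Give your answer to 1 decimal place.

2.9

Σ Nₕx̄ₕ = N·μ, so 1220·x̄_A = 4531·3.8 − (1403·4.5 + 843·4.5 + 1065·3.3).
= 17217.8 − 13621.5 = 3596.3.
x̄_A = 3596.3 / 1220 = 2.948... → 2.9.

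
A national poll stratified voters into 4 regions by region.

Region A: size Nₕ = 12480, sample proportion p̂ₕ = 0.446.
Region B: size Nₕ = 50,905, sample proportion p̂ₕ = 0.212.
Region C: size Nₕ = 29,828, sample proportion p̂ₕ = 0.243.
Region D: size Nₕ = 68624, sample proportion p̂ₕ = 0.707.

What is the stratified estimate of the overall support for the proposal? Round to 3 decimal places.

Wₕ = Nₕ/N with N = 161837: 0.0771, 0.3145, 0.1843, 0.4240.
p̂_st = 0.0771·0.446 + 0.3145·0.212 + 0.1843·0.243 + 0.4240·0.707 ≈ 0.44565... → 0.446.

0.446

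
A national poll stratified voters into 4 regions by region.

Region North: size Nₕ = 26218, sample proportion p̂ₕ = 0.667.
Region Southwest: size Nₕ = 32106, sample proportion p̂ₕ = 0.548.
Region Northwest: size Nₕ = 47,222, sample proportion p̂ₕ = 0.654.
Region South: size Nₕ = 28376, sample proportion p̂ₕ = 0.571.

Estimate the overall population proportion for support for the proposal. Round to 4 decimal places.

0.6135

N = 26218 + 32106 + 47222 + 28376 = 133922.
Overall proportion = Σ (Nₕ/N)·p̂ₕ.
Σ Nₕp̂ₕ = 17487.406 + 17594.088 + 30883.188 + 16202.696 = 82167.378.
82167.378 / 133922 = 0.613547... → 0.6135.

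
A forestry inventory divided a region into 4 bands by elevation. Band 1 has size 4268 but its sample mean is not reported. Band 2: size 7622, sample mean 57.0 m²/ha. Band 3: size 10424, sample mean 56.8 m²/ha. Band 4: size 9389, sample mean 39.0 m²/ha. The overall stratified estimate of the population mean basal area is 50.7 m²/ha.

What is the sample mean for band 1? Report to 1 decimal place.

Σ Nₕx̄ₕ = N·μ, so 4268·x̄_1 = 31703·50.7 − (7622·57.0 + 10424·56.8 + 9389·39.0).
= 1607342.1 − 1392708.2 = 214633.9.
x̄_1 = 214633.9 / 4268 = 50.289... → 50.3.

50.3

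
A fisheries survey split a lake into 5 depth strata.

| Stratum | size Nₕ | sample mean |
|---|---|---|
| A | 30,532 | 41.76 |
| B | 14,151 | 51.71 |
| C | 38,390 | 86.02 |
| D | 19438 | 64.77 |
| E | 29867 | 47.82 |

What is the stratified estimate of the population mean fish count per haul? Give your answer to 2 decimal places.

N = 30532 + 14151 + 38390 + 19438 + 29867 = 132378.
The stratified mean weights each stratum mean by its population share Nₕ/N.
Σ Nₕx̄ₕ = 30532·41.76 + 14151·51.71 + 38390·86.02 + 19438·64.77 + 29867·47.82 = 1275016.32 + 731748.21 + 3302307.8 + 1258999.26 + 1428239.94 = 7996311.53.
Divide by N: 7996311.53 / 132378 = 60.4051... → 60.41.

60.41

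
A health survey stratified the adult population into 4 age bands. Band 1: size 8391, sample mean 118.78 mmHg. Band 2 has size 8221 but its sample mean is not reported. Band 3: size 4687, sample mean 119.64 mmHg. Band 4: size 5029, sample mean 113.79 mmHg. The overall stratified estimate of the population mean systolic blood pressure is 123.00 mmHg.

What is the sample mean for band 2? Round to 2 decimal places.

N = 8391 + 8221 + 4687 + 5029 = 26328.
Overall total = μ·N = 123.00·26328 = 3238344.
Subtract the known strata: 8391·118.78 + 4687·119.64 + 5029·113.79 = 2129685.57.
Remaining total for band 2: 3238344 − 2129685.57 = 1108658.43.
Divide by its size: 1108658.43 / 8221 = 134.8569... → 134.86.

134.86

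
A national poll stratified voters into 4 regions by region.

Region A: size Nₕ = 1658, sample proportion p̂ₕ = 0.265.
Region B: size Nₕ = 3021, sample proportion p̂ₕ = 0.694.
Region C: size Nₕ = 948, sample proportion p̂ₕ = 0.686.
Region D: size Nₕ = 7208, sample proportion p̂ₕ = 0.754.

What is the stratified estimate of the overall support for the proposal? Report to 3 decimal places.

Wₕ = Nₕ/N with N = 12835: 0.1292, 0.2354, 0.0739, 0.5616.
p̂_st = 0.1292·0.265 + 0.2354·0.694 + 0.0739·0.686 + 0.5616·0.754 ≈ 0.67169... → 0.672.

0.672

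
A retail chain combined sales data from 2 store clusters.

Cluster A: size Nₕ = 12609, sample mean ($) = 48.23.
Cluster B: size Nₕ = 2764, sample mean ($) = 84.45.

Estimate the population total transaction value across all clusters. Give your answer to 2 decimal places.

841551.87

Population total = Σ Nₕ·x̄ₕ (each stratum's size times its mean).
12609·48.23 + 2764·84.45 = 608132.07 + 233419.8 = 841551.87.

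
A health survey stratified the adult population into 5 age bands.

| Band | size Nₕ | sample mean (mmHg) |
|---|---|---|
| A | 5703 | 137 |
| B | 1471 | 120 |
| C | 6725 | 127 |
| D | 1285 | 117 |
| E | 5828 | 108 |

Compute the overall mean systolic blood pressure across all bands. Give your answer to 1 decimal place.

N = 21012; weights Wₕ = Nₕ/N = (0.2714, 0.0700, 0.3201, 0.0612, 0.2774).
x̄_st = Σ Wₕ·x̄ₕ = 0.2714·137 + 0.0700·120 + 0.3201·127 + 0.0612·117 + 0.2774·108 ≈ 123.343...
→ 123.3.

123.3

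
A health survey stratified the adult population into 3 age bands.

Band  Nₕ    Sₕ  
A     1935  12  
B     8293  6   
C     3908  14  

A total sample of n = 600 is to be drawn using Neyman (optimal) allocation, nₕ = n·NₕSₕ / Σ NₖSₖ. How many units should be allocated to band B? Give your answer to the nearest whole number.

Σ NₕSₕ = 1935·12 + 8293·6 + 3908·14 = 127690.
Share for B: 49758/127690 = 0.38968.
n_B = 600 × 0.38968 = 233.807... → 234.

234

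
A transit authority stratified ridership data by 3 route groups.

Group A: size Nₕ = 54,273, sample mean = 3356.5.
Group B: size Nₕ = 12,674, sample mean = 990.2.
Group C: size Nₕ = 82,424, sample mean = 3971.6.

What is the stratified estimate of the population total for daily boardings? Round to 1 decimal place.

522072277.7

A: 54273·3356.5 = 182167324.5
B: 12674·990.2 = 12549794.8
C: 82424·3971.6 = 327355158.4
τ̂ = Σ Nₕx̄ₕ = 522072277.7.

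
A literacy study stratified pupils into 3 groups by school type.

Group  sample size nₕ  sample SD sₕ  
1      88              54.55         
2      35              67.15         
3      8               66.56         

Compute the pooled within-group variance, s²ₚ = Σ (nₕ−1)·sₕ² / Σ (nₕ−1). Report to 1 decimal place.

Degrees of freedom: 87 + 34 + 7 = 128.
Σ(nₕ−1)sₕ² = 87·2975.7025 + 34·4509.1225 + 7·4430.2336 = 443207.9177.
s²ₚ = 443207.9177 / 128 = 3462.562... → 3462.6.

3462.6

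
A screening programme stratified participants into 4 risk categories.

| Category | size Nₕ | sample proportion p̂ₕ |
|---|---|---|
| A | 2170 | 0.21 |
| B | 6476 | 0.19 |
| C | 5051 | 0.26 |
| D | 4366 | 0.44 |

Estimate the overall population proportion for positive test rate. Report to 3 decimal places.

N = 2170 + 6476 + 5051 + 4366 = 18063.
Overall proportion = Σ (Nₕ/N)·p̂ₕ.
Σ Nₕp̂ₕ = 455.7 + 1230.44 + 1313.26 + 1921.04 = 4920.44.
4920.44 / 18063 = 0.27240... → 0.272.

0.272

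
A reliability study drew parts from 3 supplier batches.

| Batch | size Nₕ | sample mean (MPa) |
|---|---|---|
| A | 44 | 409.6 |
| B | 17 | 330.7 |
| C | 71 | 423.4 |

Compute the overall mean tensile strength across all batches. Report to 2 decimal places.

N = 44 + 17 + 71 = 132.
Overall mean = Σ (Nₕ/N)·x̄ₕ — weight by population share, not a simple average.
Σ Nₕx̄ₕ = 44·409.6 + 17·330.7 + 71·423.4 = 18022.4 + 5621.9 + 30061.4 = 53705.7.
Divide by N: 53705.7 / 132 = 406.8614... → 406.86.

406.86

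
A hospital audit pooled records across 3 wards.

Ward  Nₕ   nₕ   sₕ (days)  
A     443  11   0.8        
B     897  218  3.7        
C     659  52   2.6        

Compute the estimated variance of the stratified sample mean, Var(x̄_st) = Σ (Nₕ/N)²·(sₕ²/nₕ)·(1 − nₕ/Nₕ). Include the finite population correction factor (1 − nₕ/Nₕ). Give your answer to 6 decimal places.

0.025371

N = 1999. Term for each stratum: Wₕ²sₕ²/nₕ·(1−nₕ/Nₕ).
Var(x̄_st) = 0.002786437 + 0.009571579 + 0.013013433 = 0.025371448 → 0.025371.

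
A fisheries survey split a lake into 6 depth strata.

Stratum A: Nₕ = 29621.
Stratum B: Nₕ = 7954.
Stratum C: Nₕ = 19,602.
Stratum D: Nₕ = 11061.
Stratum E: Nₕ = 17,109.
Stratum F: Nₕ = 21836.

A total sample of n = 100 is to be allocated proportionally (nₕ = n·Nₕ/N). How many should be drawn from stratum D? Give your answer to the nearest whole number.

Share of stratum D = 11061/107183 = 0.10320.
Allocate 100 × 0.10320 = 10.320... → 10.

10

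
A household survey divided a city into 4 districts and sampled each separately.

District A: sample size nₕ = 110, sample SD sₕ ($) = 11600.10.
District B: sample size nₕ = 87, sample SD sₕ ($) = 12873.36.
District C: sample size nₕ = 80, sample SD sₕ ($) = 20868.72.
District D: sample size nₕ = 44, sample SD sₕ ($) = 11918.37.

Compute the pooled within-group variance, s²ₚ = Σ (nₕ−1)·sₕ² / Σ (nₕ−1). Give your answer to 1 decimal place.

Degrees of freedom: 109 + 86 + 79 + 43 = 317.
Σ(nₕ−1)sₕ² = 109·134562320.01 + 86·165723397.6896 + 79·435503474.4384 + 43·142047543.4569 = 69432323931.6759.
s²ₚ = 69432323931.6759 / 317 = 219029413.034... → 219029413.0.

219029413.0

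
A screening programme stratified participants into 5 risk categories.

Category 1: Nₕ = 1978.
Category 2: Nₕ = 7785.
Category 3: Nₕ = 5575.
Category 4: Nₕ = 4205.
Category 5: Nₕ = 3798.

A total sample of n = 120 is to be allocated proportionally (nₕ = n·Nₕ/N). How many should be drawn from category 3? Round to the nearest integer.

N = 1978 + 7785 + 5575 + 4205 + 3798 = 23341.
n_3 = 120·5575/23341 = 28.662... → 29.

29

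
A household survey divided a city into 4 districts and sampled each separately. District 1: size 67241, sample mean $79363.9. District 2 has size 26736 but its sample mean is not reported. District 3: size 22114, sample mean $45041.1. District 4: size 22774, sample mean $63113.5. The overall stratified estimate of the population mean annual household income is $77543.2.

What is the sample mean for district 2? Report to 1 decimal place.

N = 67241 + 26736 + 22114 + 22774 = 138865.
Overall total = μ·N = 77543.2·138865 = 10768036468.
Subtract the known strata: 67241·79363.9 + 22114·45041.1 + 22774·63113.5 = 7769893734.3.
Remaining total for district 2: 10768036468 − 7769893734.3 = 2998142733.7.
Divide by its size: 2998142733.7 / 26736 = 112138.792... → 112138.8.

112138.8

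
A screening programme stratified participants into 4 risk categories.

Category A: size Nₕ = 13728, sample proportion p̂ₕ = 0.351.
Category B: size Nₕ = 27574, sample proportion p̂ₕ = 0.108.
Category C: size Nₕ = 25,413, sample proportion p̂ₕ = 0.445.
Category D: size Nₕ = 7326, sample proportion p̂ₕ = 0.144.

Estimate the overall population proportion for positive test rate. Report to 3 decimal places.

0.272

Wₕ = Nₕ/N with N = 74041: 0.1854, 0.3724, 0.3432, 0.0989.
p̂_st = 0.1854·0.351 + 0.3724·0.108 + 0.3432·0.445 + 0.0989·0.144 ≈ 0.27228... → 0.272.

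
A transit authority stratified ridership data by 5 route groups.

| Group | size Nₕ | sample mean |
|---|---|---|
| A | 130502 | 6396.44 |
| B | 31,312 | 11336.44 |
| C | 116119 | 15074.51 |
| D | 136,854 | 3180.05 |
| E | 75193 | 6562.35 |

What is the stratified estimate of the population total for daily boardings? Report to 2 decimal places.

A: 130502·6396.44 = 834748212.88
B: 31312·11336.44 = 354966609.28
C: 116119·15074.51 = 1750437026.69
D: 136854·3180.05 = 435202562.7
E: 75193·6562.35 = 493442783.55
τ̂ = Σ Nₕx̄ₕ = 3868797195.10.

3868797195.10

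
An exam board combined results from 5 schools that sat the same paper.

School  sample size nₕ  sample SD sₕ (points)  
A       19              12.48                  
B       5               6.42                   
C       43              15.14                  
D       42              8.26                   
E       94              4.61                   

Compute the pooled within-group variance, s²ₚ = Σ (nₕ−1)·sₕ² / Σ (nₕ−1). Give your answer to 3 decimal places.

87.724

A: (19−1)·12.48² = 18·155.7504 = 2803.5072
B: (5−1)·6.42² = 4·41.2164 = 164.8656
C: (43−1)·15.14² = 42·229.2196 = 9627.2232
D: (42−1)·8.26² = 41·68.2276 = 2797.3316
E: (94−1)·4.61² = 93·21.2521 = 1976.4453
Numerator = 17369.3729; denominator = Σ(nₕ−1) = 198.
s²ₚ = 17369.3729/198 = 87.72411... → 87.724.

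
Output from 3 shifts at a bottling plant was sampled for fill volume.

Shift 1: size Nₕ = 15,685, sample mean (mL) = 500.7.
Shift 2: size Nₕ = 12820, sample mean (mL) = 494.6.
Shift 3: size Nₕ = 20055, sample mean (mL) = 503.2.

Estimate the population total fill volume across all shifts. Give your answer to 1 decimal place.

24285927.5

1: 15685·500.7 = 7853479.5
2: 12820·494.6 = 6340772
3: 20055·503.2 = 10091676
τ̂ = Σ Nₕx̄ₕ = 24285927.5.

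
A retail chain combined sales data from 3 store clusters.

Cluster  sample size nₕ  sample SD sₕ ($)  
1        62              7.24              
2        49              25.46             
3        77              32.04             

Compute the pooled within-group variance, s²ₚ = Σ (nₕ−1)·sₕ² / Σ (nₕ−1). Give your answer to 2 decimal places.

607.19

1: (62−1)·7.24² = 61·52.4176 = 3197.4736
2: (49−1)·25.46² = 48·648.2116 = 31114.1568
3: (77−1)·32.04² = 76·1026.5616 = 78018.6816
Numerator = 112330.312; denominator = Σ(nₕ−1) = 185.
s²ₚ = 112330.312/185 = 607.1909... → 607.19.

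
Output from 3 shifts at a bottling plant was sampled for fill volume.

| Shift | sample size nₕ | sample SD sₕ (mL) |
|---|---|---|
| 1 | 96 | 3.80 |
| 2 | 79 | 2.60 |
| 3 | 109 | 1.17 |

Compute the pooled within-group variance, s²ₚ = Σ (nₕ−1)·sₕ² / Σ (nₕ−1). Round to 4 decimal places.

Degrees of freedom: 95 + 78 + 108 = 281.
Σ(nₕ−1)sₕ² = 95·14.44 + 78·6.76 + 108·1.3689 = 2046.9212.
s²ₚ = 2046.9212 / 281 = 7.284417... → 7.2844.

7.2844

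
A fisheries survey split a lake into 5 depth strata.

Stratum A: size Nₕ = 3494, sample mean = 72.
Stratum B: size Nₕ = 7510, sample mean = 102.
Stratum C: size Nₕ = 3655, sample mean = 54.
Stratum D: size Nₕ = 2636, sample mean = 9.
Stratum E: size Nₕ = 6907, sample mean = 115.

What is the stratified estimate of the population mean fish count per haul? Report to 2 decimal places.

84.00

N = 3494 + 7510 + 3655 + 2636 + 6907 = 24202.
Weight each subgroup mean by Nₕ/N and sum.
Σ Nₕx̄ₕ = 3494·72 + 7510·102 + 3655·54 + 2636·9 + 6907·115 = 251568 + 766020 + 197370 + 23724 + 794305 = 2032987.
Divide by N: 2032987 / 24202 = 84.0008... → 84.00.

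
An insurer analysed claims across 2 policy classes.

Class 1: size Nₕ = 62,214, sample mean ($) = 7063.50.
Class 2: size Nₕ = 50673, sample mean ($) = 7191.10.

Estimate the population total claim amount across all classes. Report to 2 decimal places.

803843199.30

1: 62214·7063.50 = 439448589
2: 50673·7191.10 = 364394610.3
τ̂ = Σ Nₕx̄ₕ = 803843199.30.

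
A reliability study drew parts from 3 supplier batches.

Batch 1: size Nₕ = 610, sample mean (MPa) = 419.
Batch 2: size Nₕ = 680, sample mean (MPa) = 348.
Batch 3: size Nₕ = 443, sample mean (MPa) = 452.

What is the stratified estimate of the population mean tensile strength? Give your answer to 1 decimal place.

N = 610 + 680 + 443 = 1733.
Weight each subgroup mean by Nₕ/N and sum.
Σ Nₕx̄ₕ = 610·419 + 680·348 + 443·452 = 255590 + 236640 + 200236 = 692466.
Divide by N: 692466 / 1733 = 399.576... → 399.6.

399.6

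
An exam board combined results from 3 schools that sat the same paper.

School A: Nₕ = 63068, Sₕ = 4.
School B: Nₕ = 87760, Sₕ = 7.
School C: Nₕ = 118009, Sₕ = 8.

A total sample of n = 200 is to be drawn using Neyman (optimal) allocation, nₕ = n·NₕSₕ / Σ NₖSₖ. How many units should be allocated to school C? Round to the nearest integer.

104

Σ NₕSₕ = 63068·4 + 87760·7 + 118009·8 = 1810664.
Share for C: 944072/1810664 = 0.52140.
n_C = 200 × 0.52140 = 104.279... → 104.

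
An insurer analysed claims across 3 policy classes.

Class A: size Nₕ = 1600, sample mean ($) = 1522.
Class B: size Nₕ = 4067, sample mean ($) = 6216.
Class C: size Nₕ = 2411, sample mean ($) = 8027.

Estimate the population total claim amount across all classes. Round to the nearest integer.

47068769

A: 1600·1522 = 2435200
B: 4067·6216 = 25280472
C: 2411·8027 = 19353097
τ̂ = Σ Nₕx̄ₕ = 47068769.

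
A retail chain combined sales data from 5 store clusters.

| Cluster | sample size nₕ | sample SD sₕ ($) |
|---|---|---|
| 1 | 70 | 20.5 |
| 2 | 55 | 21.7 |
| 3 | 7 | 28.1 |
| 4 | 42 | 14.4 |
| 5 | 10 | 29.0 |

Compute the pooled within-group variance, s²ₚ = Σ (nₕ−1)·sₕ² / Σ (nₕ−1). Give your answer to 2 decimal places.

420.30

1: (70−1)·20.5² = 69·420.25 = 28997.25
2: (55−1)·21.7² = 54·470.89 = 25428.06
3: (7−1)·28.1² = 6·789.61 = 4737.66
4: (42−1)·14.4² = 41·207.36 = 8501.76
5: (10−1)·29.0² = 9·841 = 7569
Numerator = 75233.73; denominator = Σ(nₕ−1) = 179.
s²ₚ = 75233.73/179 = 420.3002... → 420.30.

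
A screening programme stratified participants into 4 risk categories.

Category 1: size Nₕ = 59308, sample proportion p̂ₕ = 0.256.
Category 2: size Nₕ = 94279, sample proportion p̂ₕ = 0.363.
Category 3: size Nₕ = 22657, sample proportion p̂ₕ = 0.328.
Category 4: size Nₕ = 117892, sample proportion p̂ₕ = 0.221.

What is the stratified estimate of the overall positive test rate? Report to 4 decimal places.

0.2818

Wₕ = Nₕ/N with N = 294136: 0.2016, 0.3205, 0.0770, 0.4008.
p̂_st = 0.2016·0.256 + 0.3205·0.363 + 0.0770·0.328 + 0.4008·0.221 ≈ 0.281814... → 0.2818.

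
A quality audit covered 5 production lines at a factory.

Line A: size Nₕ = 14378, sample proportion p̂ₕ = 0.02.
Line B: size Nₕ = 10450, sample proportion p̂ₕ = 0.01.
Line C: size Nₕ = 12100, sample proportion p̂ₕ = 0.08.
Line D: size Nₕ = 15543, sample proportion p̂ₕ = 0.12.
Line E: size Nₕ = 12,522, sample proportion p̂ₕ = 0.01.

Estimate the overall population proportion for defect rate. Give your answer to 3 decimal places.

0.052

Wₕ = Nₕ/N with N = 64993: 0.2212, 0.1608, 0.1862, 0.2391, 0.1927.
p̂_st = 0.2212·0.02 + 0.1608·0.01 + 0.1862·0.08 + 0.2391·0.12 + 0.1927·0.01 ≈ 0.05155... → 0.052.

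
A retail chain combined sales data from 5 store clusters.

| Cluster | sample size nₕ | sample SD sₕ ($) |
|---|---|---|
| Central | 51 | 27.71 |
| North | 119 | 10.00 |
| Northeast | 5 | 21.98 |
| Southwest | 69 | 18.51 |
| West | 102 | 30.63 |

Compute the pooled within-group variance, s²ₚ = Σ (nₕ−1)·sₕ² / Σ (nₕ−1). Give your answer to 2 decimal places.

Central: (51−1)·27.71² = 50·767.8441 = 38392.205
North: (119−1)·10.00² = 118·100 = 11800
Northeast: (5−1)·21.98² = 4·483.1204 = 1932.4816
Southwest: (69−1)·18.51² = 68·342.6201 = 23298.1668
West: (102−1)·30.63² = 101·938.1969 = 94757.8869
Numerator = 170180.7403; denominator = Σ(nₕ−1) = 341.
s²ₚ = 170180.7403/341 = 499.0638... → 499.06.

499.06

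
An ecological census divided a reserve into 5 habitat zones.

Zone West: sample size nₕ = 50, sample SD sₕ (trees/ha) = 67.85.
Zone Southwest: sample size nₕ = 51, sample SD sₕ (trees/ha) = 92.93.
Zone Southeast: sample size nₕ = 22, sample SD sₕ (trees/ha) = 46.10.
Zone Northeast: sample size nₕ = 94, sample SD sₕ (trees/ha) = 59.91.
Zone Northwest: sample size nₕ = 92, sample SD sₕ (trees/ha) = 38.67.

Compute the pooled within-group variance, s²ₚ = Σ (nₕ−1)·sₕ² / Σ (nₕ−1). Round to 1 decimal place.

3854.9

Degrees of freedom: 49 + 50 + 21 + 93 + 91 = 304.
Σ(nₕ−1)sₕ² = 49·4603.6225 + 50·8635.9849 + 21·2125.21 + 93·3589.2081 + 91·1495.3689 = 1171881.0807.
s²ₚ = 1171881.0807 / 304 = 3854.872... → 3854.9.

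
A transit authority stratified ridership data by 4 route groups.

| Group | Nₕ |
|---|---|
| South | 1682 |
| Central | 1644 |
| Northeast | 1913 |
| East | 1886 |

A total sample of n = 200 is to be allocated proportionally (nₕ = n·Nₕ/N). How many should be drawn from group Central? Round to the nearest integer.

Share of group Central = 1644/7125 = 0.23074.
Allocate 200 × 0.23074 = 46.147... → 46.

46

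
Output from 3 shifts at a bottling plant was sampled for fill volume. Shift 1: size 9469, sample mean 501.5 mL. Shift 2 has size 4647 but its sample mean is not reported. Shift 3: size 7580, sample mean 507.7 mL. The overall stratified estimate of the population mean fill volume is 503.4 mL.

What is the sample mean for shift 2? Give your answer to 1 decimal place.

500.3

Σ Nₕx̄ₕ = N·μ, so 4647·x̄_2 = 21696·503.4 − (9469·501.5 + 7580·507.7).
= 10921766.4 − 8597069.5 = 2324696.9.
x̄_2 = 2324696.9 / 4647 = 500.258... → 500.3.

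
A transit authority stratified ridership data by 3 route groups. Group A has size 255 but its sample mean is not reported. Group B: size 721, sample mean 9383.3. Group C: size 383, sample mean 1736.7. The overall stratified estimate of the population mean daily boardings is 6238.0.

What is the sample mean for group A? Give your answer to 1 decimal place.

4105.6

Σ Nₕx̄ₕ = N·μ, so 255·x̄_A = 1359·6238.0 − (721·9383.3 + 383·1736.7).
= 8477442 − 7430515.4 = 1046926.6.
x̄_A = 1046926.6 / 255 = 4105.595... → 4105.6.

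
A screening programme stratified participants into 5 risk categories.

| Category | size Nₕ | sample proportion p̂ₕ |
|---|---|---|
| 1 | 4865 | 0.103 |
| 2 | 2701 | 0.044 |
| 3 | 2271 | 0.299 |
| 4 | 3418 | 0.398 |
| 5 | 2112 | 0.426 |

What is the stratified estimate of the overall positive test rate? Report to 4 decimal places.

Wₕ = Nₕ/N with N = 15367: 0.3166, 0.1758, 0.1478, 0.2224, 0.1374.
p̂_st = 0.3166·0.103 + 0.1758·0.044 + 0.1478·0.299 + 0.2224·0.398 + 0.1374·0.426 ≈ 0.231603... → 0.2316.

0.2316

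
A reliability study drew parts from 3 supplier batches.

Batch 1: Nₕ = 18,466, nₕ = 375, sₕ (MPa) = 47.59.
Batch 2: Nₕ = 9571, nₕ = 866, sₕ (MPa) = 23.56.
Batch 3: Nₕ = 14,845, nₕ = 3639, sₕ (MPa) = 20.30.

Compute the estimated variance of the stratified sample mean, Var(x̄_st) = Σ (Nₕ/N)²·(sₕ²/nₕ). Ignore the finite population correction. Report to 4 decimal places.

N = 42882; Wₕ = Nₕ/N.
batch 1: (18466/42882)²·47.59²/375 = 1.1199425
batch 2: (9571/42882)²·23.56²/866 = 0.0319299
batch 3: (14845/42882)²·20.30²/3639 = 0.0135713
Sum = 1.1654437 → 1.1654.

1.1654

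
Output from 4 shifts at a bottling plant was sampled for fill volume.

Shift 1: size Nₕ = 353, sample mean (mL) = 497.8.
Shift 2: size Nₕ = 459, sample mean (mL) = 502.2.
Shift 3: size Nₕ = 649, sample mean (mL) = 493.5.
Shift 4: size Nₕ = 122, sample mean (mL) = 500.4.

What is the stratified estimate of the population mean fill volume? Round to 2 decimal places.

497.51

x̄_st = (Σ Nₕx̄ₕ) / (Σ Nₕ) = (353·497.8 + 459·502.2 + 649·493.5 + 122·500.4) / 1583
= 787563.5 / 1583 = 497.5133... → 497.51.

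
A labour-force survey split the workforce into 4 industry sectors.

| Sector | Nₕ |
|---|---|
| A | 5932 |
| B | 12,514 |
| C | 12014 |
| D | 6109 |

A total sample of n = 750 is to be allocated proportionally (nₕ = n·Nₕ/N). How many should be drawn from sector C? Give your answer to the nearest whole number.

N = 5932 + 12514 + 12014 + 6109 = 36569.
n_C = 750·12014/36569 = 246.397... → 246.

246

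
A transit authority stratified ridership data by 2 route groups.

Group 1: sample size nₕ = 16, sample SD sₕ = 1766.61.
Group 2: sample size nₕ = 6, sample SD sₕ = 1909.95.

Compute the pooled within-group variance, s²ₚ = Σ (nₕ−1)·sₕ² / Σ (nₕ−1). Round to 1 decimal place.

1: (16−1)·1766.61² = 15·3120910.8921 = 46813663.3815
2: (6−1)·1909.95² = 5·3647909.0025 = 18239545.0125
Numerator = 65053208.394; denominator = Σ(nₕ−1) = 20.
s²ₚ = 65053208.394/20 = 3252660.420... → 3252660.4.

3252660.4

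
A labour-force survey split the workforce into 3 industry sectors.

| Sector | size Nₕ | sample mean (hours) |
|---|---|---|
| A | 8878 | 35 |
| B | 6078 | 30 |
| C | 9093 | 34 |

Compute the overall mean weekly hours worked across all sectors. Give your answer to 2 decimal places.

N = 24049; weights Wₕ = Nₕ/N = (0.3692, 0.2527, 0.3781).
x̄_st = Σ Wₕ·x̄ₕ = 0.3692·35 + 0.2527·30 + 0.3781·34 ≈ 33.3582...
→ 33.36.

33.36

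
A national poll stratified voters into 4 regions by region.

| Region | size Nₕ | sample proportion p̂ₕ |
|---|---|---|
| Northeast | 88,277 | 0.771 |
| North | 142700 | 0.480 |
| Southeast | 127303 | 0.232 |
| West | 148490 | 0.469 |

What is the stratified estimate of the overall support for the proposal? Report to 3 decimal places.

0.465

Wₕ = Nₕ/N with N = 506770: 0.1742, 0.2816, 0.2512, 0.2930.
p̂_st = 0.1742·0.771 + 0.2816·0.480 + 0.2512·0.232 + 0.2930·0.469 ≈ 0.46517... → 0.465.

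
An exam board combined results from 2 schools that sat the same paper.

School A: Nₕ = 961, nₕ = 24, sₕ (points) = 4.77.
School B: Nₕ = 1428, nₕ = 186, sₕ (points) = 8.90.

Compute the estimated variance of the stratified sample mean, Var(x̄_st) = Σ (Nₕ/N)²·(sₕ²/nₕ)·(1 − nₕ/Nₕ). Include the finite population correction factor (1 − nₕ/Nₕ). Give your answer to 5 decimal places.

N = 2389; Wₕ = Nₕ/N.
school A: (961/2389)²·4.77²/24·(1 − 24/961) = 0.14957403
school B: (1428/2389)²·8.90²/186·(1 − 186/1428) = 0.13233800
Sum = 0.28191203 → 0.28191.

0.28191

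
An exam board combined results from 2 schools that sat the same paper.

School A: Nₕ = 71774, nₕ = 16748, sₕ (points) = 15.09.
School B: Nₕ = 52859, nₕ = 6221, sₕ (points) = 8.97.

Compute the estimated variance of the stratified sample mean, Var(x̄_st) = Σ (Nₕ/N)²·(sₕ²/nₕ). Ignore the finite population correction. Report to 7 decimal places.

0.0068355

N = 124633; Wₕ = Nₕ/N.
school A: (71774/124633)²·15.09²/16748 = 0.0045090363
school B: (52859/124633)²·8.97²/6221 = 0.0023264647
Sum = 0.0068355010 → 0.0068355.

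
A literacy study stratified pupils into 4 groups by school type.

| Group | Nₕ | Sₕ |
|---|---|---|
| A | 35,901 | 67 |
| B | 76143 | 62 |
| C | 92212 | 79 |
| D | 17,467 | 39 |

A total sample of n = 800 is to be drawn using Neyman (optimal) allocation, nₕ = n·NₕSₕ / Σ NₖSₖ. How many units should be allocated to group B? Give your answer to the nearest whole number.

250

A: NₕSₕ = 35901·67 = 2405367
B: NₕSₕ = 76143·62 = 4720866
C: NₕSₕ = 92212·79 = 7284748
D: NₕSₕ = 17467·39 = 681213
Σ NₕSₕ = 15092194.
n_B = 800·4720866/15092194 = 250.241... → 250.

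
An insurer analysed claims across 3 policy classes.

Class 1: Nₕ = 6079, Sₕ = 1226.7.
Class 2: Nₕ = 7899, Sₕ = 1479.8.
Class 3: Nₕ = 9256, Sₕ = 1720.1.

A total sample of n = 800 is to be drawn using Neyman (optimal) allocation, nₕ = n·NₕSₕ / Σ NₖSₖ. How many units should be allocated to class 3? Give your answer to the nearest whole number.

363

Σ NₕSₕ = 6079·1226.7 + 7899·1479.8 + 9256·1720.1 = 35067295.1.
Share for 3: 15921245.6/35067295.1 = 0.45402.
n_3 = 800 × 0.45402 = 363.216... → 363.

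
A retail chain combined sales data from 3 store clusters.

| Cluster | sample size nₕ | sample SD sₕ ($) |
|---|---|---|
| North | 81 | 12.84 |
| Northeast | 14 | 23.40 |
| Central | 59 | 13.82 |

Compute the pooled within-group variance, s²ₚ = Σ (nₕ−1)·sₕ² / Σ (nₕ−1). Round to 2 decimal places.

North: (81−1)·12.84² = 80·164.8656 = 13189.248
Northeast: (14−1)·23.40² = 13·547.56 = 7118.28
Central: (59−1)·13.82² = 58·190.9924 = 11077.5592
Numerator = 31385.0872; denominator = Σ(nₕ−1) = 151.
s²ₚ = 31385.0872/151 = 207.8483... → 207.85.

207.85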